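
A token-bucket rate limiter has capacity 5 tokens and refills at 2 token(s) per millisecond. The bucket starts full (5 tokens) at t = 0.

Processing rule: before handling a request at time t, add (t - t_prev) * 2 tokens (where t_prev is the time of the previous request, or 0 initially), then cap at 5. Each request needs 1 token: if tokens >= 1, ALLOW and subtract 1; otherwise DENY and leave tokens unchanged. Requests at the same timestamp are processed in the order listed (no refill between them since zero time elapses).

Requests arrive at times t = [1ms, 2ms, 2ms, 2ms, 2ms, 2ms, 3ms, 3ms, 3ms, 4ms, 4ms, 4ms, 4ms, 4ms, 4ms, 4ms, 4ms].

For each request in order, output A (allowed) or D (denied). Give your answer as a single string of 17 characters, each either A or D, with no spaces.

Simulating step by step:
  req#1 t=1ms: ALLOW
  req#2 t=2ms: ALLOW
  req#3 t=2ms: ALLOW
  req#4 t=2ms: ALLOW
  req#5 t=2ms: ALLOW
  req#6 t=2ms: ALLOW
  req#7 t=3ms: ALLOW
  req#8 t=3ms: ALLOW
  req#9 t=3ms: DENY
  req#10 t=4ms: ALLOW
  req#11 t=4ms: ALLOW
  req#12 t=4ms: DENY
  req#13 t=4ms: DENY
  req#14 t=4ms: DENY
  req#15 t=4ms: DENY
  req#16 t=4ms: DENY
  req#17 t=4ms: DENY

Answer: AAAAAAAADAADDDDDD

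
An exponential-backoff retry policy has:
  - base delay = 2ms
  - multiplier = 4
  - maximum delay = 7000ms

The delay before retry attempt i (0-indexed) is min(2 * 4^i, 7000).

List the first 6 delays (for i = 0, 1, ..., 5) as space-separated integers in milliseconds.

Answer: 2 8 32 128 512 2048

Derivation:
Computing each delay:
  i=0: min(2*4^0, 7000) = 2
  i=1: min(2*4^1, 7000) = 8
  i=2: min(2*4^2, 7000) = 32
  i=3: min(2*4^3, 7000) = 128
  i=4: min(2*4^4, 7000) = 512
  i=5: min(2*4^5, 7000) = 2048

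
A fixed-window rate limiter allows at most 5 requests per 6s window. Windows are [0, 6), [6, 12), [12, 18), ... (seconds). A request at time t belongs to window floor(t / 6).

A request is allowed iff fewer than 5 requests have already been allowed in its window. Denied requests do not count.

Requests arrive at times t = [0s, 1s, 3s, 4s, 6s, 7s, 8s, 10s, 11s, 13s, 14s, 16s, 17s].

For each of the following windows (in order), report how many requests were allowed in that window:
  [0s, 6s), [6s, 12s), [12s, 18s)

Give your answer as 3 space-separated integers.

Answer: 4 5 4

Derivation:
Processing requests:
  req#1 t=0s (window 0): ALLOW
  req#2 t=1s (window 0): ALLOW
  req#3 t=3s (window 0): ALLOW
  req#4 t=4s (window 0): ALLOW
  req#5 t=6s (window 1): ALLOW
  req#6 t=7s (window 1): ALLOW
  req#7 t=8s (window 1): ALLOW
  req#8 t=10s (window 1): ALLOW
  req#9 t=11s (window 1): ALLOW
  req#10 t=13s (window 2): ALLOW
  req#11 t=14s (window 2): ALLOW
  req#12 t=16s (window 2): ALLOW
  req#13 t=17s (window 2): ALLOW

Allowed counts by window: 4 5 4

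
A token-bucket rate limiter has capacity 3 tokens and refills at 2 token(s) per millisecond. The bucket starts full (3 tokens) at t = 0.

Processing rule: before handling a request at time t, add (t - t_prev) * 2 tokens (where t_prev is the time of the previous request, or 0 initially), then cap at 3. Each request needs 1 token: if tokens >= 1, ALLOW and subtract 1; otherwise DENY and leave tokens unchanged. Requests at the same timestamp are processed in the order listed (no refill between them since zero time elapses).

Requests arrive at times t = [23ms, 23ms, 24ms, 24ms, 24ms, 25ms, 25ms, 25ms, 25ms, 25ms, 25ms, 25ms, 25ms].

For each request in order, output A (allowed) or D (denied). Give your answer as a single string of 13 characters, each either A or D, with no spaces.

Answer: AAAAAAADDDDDD

Derivation:
Simulating step by step:
  req#1 t=23ms: ALLOW
  req#2 t=23ms: ALLOW
  req#3 t=24ms: ALLOW
  req#4 t=24ms: ALLOW
  req#5 t=24ms: ALLOW
  req#6 t=25ms: ALLOW
  req#7 t=25ms: ALLOW
  req#8 t=25ms: DENY
  req#9 t=25ms: DENY
  req#10 t=25ms: DENY
  req#11 t=25ms: DENY
  req#12 t=25ms: DENY
  req#13 t=25ms: DENY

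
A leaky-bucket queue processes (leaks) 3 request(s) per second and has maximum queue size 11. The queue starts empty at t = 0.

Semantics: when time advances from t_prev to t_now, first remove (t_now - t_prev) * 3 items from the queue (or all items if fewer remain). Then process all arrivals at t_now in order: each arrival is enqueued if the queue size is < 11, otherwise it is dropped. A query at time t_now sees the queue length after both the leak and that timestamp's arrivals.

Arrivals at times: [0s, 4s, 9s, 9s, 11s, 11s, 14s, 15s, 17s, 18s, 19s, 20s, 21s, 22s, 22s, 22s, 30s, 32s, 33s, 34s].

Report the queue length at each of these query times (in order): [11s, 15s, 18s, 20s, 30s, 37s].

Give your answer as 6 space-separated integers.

Queue lengths at query times:
  query t=11s: backlog = 2
  query t=15s: backlog = 1
  query t=18s: backlog = 1
  query t=20s: backlog = 1
  query t=30s: backlog = 1
  query t=37s: backlog = 0

Answer: 2 1 1 1 1 0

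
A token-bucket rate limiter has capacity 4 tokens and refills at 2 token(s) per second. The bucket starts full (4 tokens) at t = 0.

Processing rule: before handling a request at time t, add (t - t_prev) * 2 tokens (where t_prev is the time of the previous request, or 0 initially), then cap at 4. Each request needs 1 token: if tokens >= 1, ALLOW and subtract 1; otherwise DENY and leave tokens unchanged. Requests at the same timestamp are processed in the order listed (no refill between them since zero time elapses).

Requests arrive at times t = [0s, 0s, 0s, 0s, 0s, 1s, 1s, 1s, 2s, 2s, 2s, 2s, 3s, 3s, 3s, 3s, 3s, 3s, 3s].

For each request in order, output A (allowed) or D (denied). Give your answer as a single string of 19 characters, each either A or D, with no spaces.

Simulating step by step:
  req#1 t=0s: ALLOW
  req#2 t=0s: ALLOW
  req#3 t=0s: ALLOW
  req#4 t=0s: ALLOW
  req#5 t=0s: DENY
  req#6 t=1s: ALLOW
  req#7 t=1s: ALLOW
  req#8 t=1s: DENY
  req#9 t=2s: ALLOW
  req#10 t=2s: ALLOW
  req#11 t=2s: DENY
  req#12 t=2s: DENY
  req#13 t=3s: ALLOW
  req#14 t=3s: ALLOW
  req#15 t=3s: DENY
  req#16 t=3s: DENY
  req#17 t=3s: DENY
  req#18 t=3s: DENY
  req#19 t=3s: DENY

Answer: AAAADAADAADDAADDDDD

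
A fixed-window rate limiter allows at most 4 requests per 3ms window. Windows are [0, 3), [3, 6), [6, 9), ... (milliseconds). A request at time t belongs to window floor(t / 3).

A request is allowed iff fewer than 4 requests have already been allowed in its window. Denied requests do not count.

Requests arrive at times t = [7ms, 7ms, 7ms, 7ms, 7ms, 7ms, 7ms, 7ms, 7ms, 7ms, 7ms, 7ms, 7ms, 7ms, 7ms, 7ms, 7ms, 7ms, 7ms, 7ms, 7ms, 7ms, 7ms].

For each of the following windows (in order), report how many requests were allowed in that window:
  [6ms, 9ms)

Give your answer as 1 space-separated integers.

Answer: 4

Derivation:
Processing requests:
  req#1 t=7ms (window 2): ALLOW
  req#2 t=7ms (window 2): ALLOW
  req#3 t=7ms (window 2): ALLOW
  req#4 t=7ms (window 2): ALLOW
  req#5 t=7ms (window 2): DENY
  req#6 t=7ms (window 2): DENY
  req#7 t=7ms (window 2): DENY
  req#8 t=7ms (window 2): DENY
  req#9 t=7ms (window 2): DENY
  req#10 t=7ms (window 2): DENY
  req#11 t=7ms (window 2): DENY
  req#12 t=7ms (window 2): DENY
  req#13 t=7ms (window 2): DENY
  req#14 t=7ms (window 2): DENY
  req#15 t=7ms (window 2): DENY
  req#16 t=7ms (window 2): DENY
  req#17 t=7ms (window 2): DENY
  req#18 t=7ms (window 2): DENY
  req#19 t=7ms (window 2): DENY
  req#20 t=7ms (window 2): DENY
  req#21 t=7ms (window 2): DENY
  req#22 t=7ms (window 2): DENY
  req#23 t=7ms (window 2): DENY

Allowed counts by window: 4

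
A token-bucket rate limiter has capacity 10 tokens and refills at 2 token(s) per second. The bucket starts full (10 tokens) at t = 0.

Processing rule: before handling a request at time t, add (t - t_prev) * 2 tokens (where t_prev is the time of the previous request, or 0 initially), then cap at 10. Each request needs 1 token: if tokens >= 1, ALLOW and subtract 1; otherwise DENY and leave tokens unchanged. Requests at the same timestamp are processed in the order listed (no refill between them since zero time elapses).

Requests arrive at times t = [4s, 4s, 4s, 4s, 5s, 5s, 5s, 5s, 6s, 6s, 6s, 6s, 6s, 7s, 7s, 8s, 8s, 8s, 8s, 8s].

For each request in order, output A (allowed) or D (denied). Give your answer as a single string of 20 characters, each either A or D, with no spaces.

Simulating step by step:
  req#1 t=4s: ALLOW
  req#2 t=4s: ALLOW
  req#3 t=4s: ALLOW
  req#4 t=4s: ALLOW
  req#5 t=5s: ALLOW
  req#6 t=5s: ALLOW
  req#7 t=5s: ALLOW
  req#8 t=5s: ALLOW
  req#9 t=6s: ALLOW
  req#10 t=6s: ALLOW
  req#11 t=6s: ALLOW
  req#12 t=6s: ALLOW
  req#13 t=6s: ALLOW
  req#14 t=7s: ALLOW
  req#15 t=7s: ALLOW
  req#16 t=8s: ALLOW
  req#17 t=8s: ALLOW
  req#18 t=8s: ALLOW
  req#19 t=8s: DENY
  req#20 t=8s: DENY

Answer: AAAAAAAAAAAAAAAAAADD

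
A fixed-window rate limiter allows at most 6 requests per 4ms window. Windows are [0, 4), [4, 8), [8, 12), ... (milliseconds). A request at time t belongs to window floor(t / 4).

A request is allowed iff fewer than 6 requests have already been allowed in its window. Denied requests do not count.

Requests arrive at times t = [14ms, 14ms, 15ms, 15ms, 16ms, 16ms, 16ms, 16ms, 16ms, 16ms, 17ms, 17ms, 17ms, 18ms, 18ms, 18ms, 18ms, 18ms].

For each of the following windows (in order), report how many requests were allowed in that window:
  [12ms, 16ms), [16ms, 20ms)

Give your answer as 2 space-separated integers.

Processing requests:
  req#1 t=14ms (window 3): ALLOW
  req#2 t=14ms (window 3): ALLOW
  req#3 t=15ms (window 3): ALLOW
  req#4 t=15ms (window 3): ALLOW
  req#5 t=16ms (window 4): ALLOW
  req#6 t=16ms (window 4): ALLOW
  req#7 t=16ms (window 4): ALLOW
  req#8 t=16ms (window 4): ALLOW
  req#9 t=16ms (window 4): ALLOW
  req#10 t=16ms (window 4): ALLOW
  req#11 t=17ms (window 4): DENY
  req#12 t=17ms (window 4): DENY
  req#13 t=17ms (window 4): DENY
  req#14 t=18ms (window 4): DENY
  req#15 t=18ms (window 4): DENY
  req#16 t=18ms (window 4): DENY
  req#17 t=18ms (window 4): DENY
  req#18 t=18ms (window 4): DENY

Allowed counts by window: 4 6

Answer: 4 6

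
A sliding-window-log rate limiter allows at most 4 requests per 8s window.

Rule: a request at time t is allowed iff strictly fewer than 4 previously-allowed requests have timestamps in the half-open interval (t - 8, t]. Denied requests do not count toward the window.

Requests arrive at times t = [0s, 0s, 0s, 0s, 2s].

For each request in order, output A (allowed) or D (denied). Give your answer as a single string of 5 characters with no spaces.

Answer: AAAAD

Derivation:
Tracking allowed requests in the window:
  req#1 t=0s: ALLOW
  req#2 t=0s: ALLOW
  req#3 t=0s: ALLOW
  req#4 t=0s: ALLOW
  req#5 t=2s: DENY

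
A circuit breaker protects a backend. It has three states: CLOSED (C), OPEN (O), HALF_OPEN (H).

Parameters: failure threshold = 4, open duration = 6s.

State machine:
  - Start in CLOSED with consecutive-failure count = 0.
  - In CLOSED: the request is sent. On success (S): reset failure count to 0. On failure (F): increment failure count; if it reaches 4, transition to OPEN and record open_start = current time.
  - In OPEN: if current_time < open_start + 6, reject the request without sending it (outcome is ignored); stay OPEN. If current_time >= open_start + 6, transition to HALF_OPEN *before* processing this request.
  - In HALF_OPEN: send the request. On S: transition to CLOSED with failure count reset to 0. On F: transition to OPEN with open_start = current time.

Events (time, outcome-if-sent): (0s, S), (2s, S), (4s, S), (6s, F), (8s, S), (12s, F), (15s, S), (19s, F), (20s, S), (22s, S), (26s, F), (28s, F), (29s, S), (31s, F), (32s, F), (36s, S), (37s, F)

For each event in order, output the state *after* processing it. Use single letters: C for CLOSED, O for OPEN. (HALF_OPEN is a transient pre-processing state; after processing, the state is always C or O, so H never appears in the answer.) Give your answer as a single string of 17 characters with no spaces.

State after each event:
  event#1 t=0s outcome=S: state=CLOSED
  event#2 t=2s outcome=S: state=CLOSED
  event#3 t=4s outcome=S: state=CLOSED
  event#4 t=6s outcome=F: state=CLOSED
  event#5 t=8s outcome=S: state=CLOSED
  event#6 t=12s outcome=F: state=CLOSED
  event#7 t=15s outcome=S: state=CLOSED
  event#8 t=19s outcome=F: state=CLOSED
  event#9 t=20s outcome=S: state=CLOSED
  event#10 t=22s outcome=S: state=CLOSED
  event#11 t=26s outcome=F: state=CLOSED
  event#12 t=28s outcome=F: state=CLOSED
  event#13 t=29s outcome=S: state=CLOSED
  event#14 t=31s outcome=F: state=CLOSED
  event#15 t=32s outcome=F: state=CLOSED
  event#16 t=36s outcome=S: state=CLOSED
  event#17 t=37s outcome=F: state=CLOSED

Answer: CCCCCCCCCCCCCCCCC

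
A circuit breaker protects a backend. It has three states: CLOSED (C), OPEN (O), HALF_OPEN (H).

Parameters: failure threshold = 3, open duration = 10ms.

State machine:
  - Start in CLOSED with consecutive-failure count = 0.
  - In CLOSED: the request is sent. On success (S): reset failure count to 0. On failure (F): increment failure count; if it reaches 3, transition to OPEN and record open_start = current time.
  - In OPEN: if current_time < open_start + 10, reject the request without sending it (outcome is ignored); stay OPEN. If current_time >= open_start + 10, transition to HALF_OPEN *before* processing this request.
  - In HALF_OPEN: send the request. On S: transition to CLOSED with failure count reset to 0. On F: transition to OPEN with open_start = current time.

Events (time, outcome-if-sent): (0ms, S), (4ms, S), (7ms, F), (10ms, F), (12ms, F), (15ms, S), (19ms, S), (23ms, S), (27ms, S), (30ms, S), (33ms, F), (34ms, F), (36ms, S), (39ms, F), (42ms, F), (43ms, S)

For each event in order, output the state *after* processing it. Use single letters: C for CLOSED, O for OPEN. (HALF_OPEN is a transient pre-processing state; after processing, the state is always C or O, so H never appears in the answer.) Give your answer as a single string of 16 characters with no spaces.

State after each event:
  event#1 t=0ms outcome=S: state=CLOSED
  event#2 t=4ms outcome=S: state=CLOSED
  event#3 t=7ms outcome=F: state=CLOSED
  event#4 t=10ms outcome=F: state=CLOSED
  event#5 t=12ms outcome=F: state=OPEN
  event#6 t=15ms outcome=S: state=OPEN
  event#7 t=19ms outcome=S: state=OPEN
  event#8 t=23ms outcome=S: state=CLOSED
  event#9 t=27ms outcome=S: state=CLOSED
  event#10 t=30ms outcome=S: state=CLOSED
  event#11 t=33ms outcome=F: state=CLOSED
  event#12 t=34ms outcome=F: state=CLOSED
  event#13 t=36ms outcome=S: state=CLOSED
  event#14 t=39ms outcome=F: state=CLOSED
  event#15 t=42ms outcome=F: state=CLOSED
  event#16 t=43ms outcome=S: state=CLOSED

Answer: CCCCOOOCCCCCCCCC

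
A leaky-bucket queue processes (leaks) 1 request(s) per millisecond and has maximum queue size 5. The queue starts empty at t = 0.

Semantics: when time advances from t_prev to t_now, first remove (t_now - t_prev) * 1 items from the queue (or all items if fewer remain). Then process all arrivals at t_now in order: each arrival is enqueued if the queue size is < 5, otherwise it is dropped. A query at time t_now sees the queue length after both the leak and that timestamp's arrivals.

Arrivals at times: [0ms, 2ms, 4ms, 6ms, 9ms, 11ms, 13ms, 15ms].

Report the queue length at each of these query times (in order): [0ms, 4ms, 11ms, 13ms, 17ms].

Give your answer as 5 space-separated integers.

Queue lengths at query times:
  query t=0ms: backlog = 1
  query t=4ms: backlog = 1
  query t=11ms: backlog = 1
  query t=13ms: backlog = 1
  query t=17ms: backlog = 0

Answer: 1 1 1 1 0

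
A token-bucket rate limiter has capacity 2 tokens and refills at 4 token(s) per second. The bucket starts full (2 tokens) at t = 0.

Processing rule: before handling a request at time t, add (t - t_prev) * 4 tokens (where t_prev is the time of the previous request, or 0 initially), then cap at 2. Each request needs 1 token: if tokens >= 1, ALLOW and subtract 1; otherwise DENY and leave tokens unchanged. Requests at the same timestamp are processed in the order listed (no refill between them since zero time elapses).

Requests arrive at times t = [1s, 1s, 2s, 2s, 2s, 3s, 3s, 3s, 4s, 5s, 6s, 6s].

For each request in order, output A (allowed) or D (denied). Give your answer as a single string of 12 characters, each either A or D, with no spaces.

Simulating step by step:
  req#1 t=1s: ALLOW
  req#2 t=1s: ALLOW
  req#3 t=2s: ALLOW
  req#4 t=2s: ALLOW
  req#5 t=2s: DENY
  req#6 t=3s: ALLOW
  req#7 t=3s: ALLOW
  req#8 t=3s: DENY
  req#9 t=4s: ALLOW
  req#10 t=5s: ALLOW
  req#11 t=6s: ALLOW
  req#12 t=6s: ALLOW

Answer: AAAADAADAAAA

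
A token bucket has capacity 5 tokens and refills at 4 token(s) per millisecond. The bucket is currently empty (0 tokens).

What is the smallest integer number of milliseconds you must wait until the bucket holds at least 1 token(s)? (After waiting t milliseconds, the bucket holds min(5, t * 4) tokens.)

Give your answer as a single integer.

Need t * 4 >= 1, so t >= 1/4.
Smallest integer t = ceil(1/4) = 1.

Answer: 1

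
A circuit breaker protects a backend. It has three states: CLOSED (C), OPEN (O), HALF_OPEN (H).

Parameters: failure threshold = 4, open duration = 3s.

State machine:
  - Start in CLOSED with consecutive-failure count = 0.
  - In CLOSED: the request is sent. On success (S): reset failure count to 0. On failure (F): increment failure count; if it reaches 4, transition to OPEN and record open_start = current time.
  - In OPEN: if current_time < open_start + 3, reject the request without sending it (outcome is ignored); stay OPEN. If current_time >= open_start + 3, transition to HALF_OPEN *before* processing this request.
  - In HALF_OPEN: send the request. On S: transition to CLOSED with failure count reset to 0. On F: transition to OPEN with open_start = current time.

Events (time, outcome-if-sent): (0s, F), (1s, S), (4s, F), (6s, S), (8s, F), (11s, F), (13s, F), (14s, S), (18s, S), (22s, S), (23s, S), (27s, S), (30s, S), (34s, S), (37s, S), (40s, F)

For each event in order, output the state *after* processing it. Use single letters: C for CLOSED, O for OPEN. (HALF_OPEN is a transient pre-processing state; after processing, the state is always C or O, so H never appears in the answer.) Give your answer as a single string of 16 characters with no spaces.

State after each event:
  event#1 t=0s outcome=F: state=CLOSED
  event#2 t=1s outcome=S: state=CLOSED
  event#3 t=4s outcome=F: state=CLOSED
  event#4 t=6s outcome=S: state=CLOSED
  event#5 t=8s outcome=F: state=CLOSED
  event#6 t=11s outcome=F: state=CLOSED
  event#7 t=13s outcome=F: state=CLOSED
  event#8 t=14s outcome=S: state=CLOSED
  event#9 t=18s outcome=S: state=CLOSED
  event#10 t=22s outcome=S: state=CLOSED
  event#11 t=23s outcome=S: state=CLOSED
  event#12 t=27s outcome=S: state=CLOSED
  event#13 t=30s outcome=S: state=CLOSED
  event#14 t=34s outcome=S: state=CLOSED
  event#15 t=37s outcome=S: state=CLOSED
  event#16 t=40s outcome=F: state=CLOSED

Answer: CCCCCCCCCCCCCCCC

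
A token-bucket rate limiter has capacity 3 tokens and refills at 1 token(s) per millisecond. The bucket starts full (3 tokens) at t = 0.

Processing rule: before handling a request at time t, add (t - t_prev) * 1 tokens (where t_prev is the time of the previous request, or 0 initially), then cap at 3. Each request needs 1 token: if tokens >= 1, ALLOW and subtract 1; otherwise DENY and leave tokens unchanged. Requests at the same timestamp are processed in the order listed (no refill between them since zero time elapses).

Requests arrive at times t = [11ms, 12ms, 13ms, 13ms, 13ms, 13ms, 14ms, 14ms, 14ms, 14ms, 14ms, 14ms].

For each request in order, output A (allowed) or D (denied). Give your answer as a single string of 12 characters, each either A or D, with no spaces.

Answer: AAAAADADDDDD

Derivation:
Simulating step by step:
  req#1 t=11ms: ALLOW
  req#2 t=12ms: ALLOW
  req#3 t=13ms: ALLOW
  req#4 t=13ms: ALLOW
  req#5 t=13ms: ALLOW
  req#6 t=13ms: DENY
  req#7 t=14ms: ALLOW
  req#8 t=14ms: DENY
  req#9 t=14ms: DENY
  req#10 t=14ms: DENY
  req#11 t=14ms: DENY
  req#12 t=14ms: DENY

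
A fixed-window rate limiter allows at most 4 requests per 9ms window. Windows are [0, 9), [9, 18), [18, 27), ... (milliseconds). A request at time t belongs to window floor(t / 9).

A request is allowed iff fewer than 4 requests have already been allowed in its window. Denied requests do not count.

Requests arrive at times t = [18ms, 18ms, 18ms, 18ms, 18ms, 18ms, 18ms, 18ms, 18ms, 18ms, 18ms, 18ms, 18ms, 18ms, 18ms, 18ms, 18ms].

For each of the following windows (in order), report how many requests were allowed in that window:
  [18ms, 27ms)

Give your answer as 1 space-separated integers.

Processing requests:
  req#1 t=18ms (window 2): ALLOW
  req#2 t=18ms (window 2): ALLOW
  req#3 t=18ms (window 2): ALLOW
  req#4 t=18ms (window 2): ALLOW
  req#5 t=18ms (window 2): DENY
  req#6 t=18ms (window 2): DENY
  req#7 t=18ms (window 2): DENY
  req#8 t=18ms (window 2): DENY
  req#9 t=18ms (window 2): DENY
  req#10 t=18ms (window 2): DENY
  req#11 t=18ms (window 2): DENY
  req#12 t=18ms (window 2): DENY
  req#13 t=18ms (window 2): DENY
  req#14 t=18ms (window 2): DENY
  req#15 t=18ms (window 2): DENY
  req#16 t=18ms (window 2): DENY
  req#17 t=18ms (window 2): DENY

Allowed counts by window: 4

Answer: 4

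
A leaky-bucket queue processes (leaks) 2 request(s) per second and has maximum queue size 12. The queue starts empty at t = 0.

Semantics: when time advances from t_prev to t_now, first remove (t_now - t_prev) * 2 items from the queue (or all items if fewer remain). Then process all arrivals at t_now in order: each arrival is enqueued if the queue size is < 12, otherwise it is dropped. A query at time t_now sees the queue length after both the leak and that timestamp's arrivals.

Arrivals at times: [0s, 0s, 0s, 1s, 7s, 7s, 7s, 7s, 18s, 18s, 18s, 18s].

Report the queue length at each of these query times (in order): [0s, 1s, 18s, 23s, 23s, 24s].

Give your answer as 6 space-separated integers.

Answer: 3 2 4 0 0 0

Derivation:
Queue lengths at query times:
  query t=0s: backlog = 3
  query t=1s: backlog = 2
  query t=18s: backlog = 4
  query t=23s: backlog = 0
  query t=23s: backlog = 0
  query t=24s: backlog = 0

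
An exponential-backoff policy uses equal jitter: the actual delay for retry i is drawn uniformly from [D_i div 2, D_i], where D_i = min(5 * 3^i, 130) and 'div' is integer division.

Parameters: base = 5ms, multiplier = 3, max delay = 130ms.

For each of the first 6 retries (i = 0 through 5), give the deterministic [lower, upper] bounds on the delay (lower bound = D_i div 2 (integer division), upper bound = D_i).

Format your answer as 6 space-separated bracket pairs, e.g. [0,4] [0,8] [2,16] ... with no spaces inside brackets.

Answer: [2,5] [7,15] [22,45] [65,130] [65,130] [65,130]

Derivation:
Computing bounds per retry:
  i=0: D_i=min(5*3^0,130)=5, bounds=[2,5]
  i=1: D_i=min(5*3^1,130)=15, bounds=[7,15]
  i=2: D_i=min(5*3^2,130)=45, bounds=[22,45]
  i=3: D_i=min(5*3^3,130)=130, bounds=[65,130]
  i=4: D_i=min(5*3^4,130)=130, bounds=[65,130]
  i=5: D_i=min(5*3^5,130)=130, bounds=[65,130]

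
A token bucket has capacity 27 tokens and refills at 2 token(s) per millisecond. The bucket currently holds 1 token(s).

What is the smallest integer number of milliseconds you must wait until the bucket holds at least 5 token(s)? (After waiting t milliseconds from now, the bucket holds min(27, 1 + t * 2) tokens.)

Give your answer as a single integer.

Need 1 + t * 2 >= 5, so t >= 4/2.
Smallest integer t = ceil(4/2) = 2.

Answer: 2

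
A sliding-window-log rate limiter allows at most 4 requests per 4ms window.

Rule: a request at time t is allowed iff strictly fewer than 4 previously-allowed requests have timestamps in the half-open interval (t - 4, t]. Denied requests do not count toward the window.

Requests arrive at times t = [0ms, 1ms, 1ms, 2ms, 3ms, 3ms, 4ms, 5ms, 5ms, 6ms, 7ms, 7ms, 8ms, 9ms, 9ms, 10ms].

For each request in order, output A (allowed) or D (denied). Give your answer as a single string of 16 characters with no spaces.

Answer: AAAADDAAAADDAAAA

Derivation:
Tracking allowed requests in the window:
  req#1 t=0ms: ALLOW
  req#2 t=1ms: ALLOW
  req#3 t=1ms: ALLOW
  req#4 t=2ms: ALLOW
  req#5 t=3ms: DENY
  req#6 t=3ms: DENY
  req#7 t=4ms: ALLOW
  req#8 t=5ms: ALLOW
  req#9 t=5ms: ALLOW
  req#10 t=6ms: ALLOW
  req#11 t=7ms: DENY
  req#12 t=7ms: DENY
  req#13 t=8ms: ALLOW
  req#14 t=9ms: ALLOW
  req#15 t=9ms: ALLOW
  req#16 t=10ms: ALLOW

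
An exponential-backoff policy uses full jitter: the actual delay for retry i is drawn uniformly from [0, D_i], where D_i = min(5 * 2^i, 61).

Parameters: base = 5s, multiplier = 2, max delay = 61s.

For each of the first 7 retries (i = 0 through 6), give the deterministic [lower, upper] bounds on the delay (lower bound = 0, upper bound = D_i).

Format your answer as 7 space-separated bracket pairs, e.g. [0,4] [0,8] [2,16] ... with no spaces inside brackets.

Answer: [0,5] [0,10] [0,20] [0,40] [0,61] [0,61] [0,61]

Derivation:
Computing bounds per retry:
  i=0: D_i=min(5*2^0,61)=5, bounds=[0,5]
  i=1: D_i=min(5*2^1,61)=10, bounds=[0,10]
  i=2: D_i=min(5*2^2,61)=20, bounds=[0,20]
  i=3: D_i=min(5*2^3,61)=40, bounds=[0,40]
  i=4: D_i=min(5*2^4,61)=61, bounds=[0,61]
  i=5: D_i=min(5*2^5,61)=61, bounds=[0,61]
  i=6: D_i=min(5*2^6,61)=61, bounds=[0,61]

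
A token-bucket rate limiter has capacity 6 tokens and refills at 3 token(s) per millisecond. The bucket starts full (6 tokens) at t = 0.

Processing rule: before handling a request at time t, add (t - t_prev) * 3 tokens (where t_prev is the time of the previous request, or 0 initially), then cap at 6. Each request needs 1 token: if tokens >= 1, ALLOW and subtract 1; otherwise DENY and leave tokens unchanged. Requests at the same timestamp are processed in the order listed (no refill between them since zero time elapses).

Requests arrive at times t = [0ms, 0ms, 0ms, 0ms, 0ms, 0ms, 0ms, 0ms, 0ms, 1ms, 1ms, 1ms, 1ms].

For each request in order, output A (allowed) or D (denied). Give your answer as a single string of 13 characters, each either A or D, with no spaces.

Simulating step by step:
  req#1 t=0ms: ALLOW
  req#2 t=0ms: ALLOW
  req#3 t=0ms: ALLOW
  req#4 t=0ms: ALLOW
  req#5 t=0ms: ALLOW
  req#6 t=0ms: ALLOW
  req#7 t=0ms: DENY
  req#8 t=0ms: DENY
  req#9 t=0ms: DENY
  req#10 t=1ms: ALLOW
  req#11 t=1ms: ALLOW
  req#12 t=1ms: ALLOW
  req#13 t=1ms: DENY

Answer: AAAAAADDDAAAD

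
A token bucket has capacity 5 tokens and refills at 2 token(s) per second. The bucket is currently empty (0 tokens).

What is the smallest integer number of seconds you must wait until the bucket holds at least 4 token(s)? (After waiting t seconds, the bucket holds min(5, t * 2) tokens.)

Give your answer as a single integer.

Need t * 2 >= 4, so t >= 4/2.
Smallest integer t = ceil(4/2) = 2.

Answer: 2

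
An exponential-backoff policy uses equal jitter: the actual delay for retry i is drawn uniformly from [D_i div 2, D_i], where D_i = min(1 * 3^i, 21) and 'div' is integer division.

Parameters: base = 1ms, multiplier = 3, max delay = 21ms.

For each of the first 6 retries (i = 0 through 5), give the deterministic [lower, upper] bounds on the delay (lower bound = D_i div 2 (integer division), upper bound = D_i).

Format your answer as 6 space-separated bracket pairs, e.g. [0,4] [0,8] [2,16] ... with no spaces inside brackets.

Answer: [0,1] [1,3] [4,9] [10,21] [10,21] [10,21]

Derivation:
Computing bounds per retry:
  i=0: D_i=min(1*3^0,21)=1, bounds=[0,1]
  i=1: D_i=min(1*3^1,21)=3, bounds=[1,3]
  i=2: D_i=min(1*3^2,21)=9, bounds=[4,9]
  i=3: D_i=min(1*3^3,21)=21, bounds=[10,21]
  i=4: D_i=min(1*3^4,21)=21, bounds=[10,21]
  i=5: D_i=min(1*3^5,21)=21, bounds=[10,21]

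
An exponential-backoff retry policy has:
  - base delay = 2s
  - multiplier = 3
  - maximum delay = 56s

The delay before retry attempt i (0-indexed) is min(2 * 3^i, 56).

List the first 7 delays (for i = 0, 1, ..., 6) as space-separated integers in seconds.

Answer: 2 6 18 54 56 56 56

Derivation:
Computing each delay:
  i=0: min(2*3^0, 56) = 2
  i=1: min(2*3^1, 56) = 6
  i=2: min(2*3^2, 56) = 18
  i=3: min(2*3^3, 56) = 54
  i=4: min(2*3^4, 56) = 56
  i=5: min(2*3^5, 56) = 56
  i=6: min(2*3^6, 56) = 56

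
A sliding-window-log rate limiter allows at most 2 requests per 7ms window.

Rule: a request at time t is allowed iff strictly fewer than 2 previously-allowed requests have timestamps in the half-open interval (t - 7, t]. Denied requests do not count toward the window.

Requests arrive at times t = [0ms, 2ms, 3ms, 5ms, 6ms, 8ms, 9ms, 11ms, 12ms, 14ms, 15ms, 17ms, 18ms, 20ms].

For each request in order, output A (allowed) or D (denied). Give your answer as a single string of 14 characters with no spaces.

Answer: AADDDAADDDAADD

Derivation:
Tracking allowed requests in the window:
  req#1 t=0ms: ALLOW
  req#2 t=2ms: ALLOW
  req#3 t=3ms: DENY
  req#4 t=5ms: DENY
  req#5 t=6ms: DENY
  req#6 t=8ms: ALLOW
  req#7 t=9ms: ALLOW
  req#8 t=11ms: DENY
  req#9 t=12ms: DENY
  req#10 t=14ms: DENY
  req#11 t=15ms: ALLOW
  req#12 t=17ms: ALLOW
  req#13 t=18ms: DENY
  req#14 t=20ms: DENY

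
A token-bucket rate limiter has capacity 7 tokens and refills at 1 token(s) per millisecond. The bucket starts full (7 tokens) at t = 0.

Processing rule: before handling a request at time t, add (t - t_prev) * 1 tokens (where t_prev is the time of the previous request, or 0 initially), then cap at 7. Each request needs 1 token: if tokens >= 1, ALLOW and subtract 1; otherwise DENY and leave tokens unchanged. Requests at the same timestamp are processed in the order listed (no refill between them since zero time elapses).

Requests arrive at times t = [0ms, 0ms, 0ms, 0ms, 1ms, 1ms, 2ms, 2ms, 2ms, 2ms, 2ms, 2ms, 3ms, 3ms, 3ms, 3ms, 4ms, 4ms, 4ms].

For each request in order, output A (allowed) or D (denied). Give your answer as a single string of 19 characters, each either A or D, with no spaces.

Answer: AAAAAAAAADDDADDDADD

Derivation:
Simulating step by step:
  req#1 t=0ms: ALLOW
  req#2 t=0ms: ALLOW
  req#3 t=0ms: ALLOW
  req#4 t=0ms: ALLOW
  req#5 t=1ms: ALLOW
  req#6 t=1ms: ALLOW
  req#7 t=2ms: ALLOW
  req#8 t=2ms: ALLOW
  req#9 t=2ms: ALLOW
  req#10 t=2ms: DENY
  req#11 t=2ms: DENY
  req#12 t=2ms: DENY
  req#13 t=3ms: ALLOW
  req#14 t=3ms: DENY
  req#15 t=3ms: DENY
  req#16 t=3ms: DENY
  req#17 t=4ms: ALLOW
  req#18 t=4ms: DENY
  req#19 t=4ms: DENY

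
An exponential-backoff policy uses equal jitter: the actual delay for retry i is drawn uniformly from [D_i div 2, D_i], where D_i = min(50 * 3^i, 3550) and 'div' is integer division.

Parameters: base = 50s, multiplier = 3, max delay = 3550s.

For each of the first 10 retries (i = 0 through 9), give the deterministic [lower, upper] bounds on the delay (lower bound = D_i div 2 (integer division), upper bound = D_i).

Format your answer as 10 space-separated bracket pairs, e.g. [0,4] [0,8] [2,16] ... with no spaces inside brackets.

Computing bounds per retry:
  i=0: D_i=min(50*3^0,3550)=50, bounds=[25,50]
  i=1: D_i=min(50*3^1,3550)=150, bounds=[75,150]
  i=2: D_i=min(50*3^2,3550)=450, bounds=[225,450]
  i=3: D_i=min(50*3^3,3550)=1350, bounds=[675,1350]
  i=4: D_i=min(50*3^4,3550)=3550, bounds=[1775,3550]
  i=5: D_i=min(50*3^5,3550)=3550, bounds=[1775,3550]
  i=6: D_i=min(50*3^6,3550)=3550, bounds=[1775,3550]
  i=7: D_i=min(50*3^7,3550)=3550, bounds=[1775,3550]
  i=8: D_i=min(50*3^8,3550)=3550, bounds=[1775,3550]
  i=9: D_i=min(50*3^9,3550)=3550, bounds=[1775,3550]

Answer: [25,50] [75,150] [225,450] [675,1350] [1775,3550] [1775,3550] [1775,3550] [1775,3550] [1775,3550] [1775,3550]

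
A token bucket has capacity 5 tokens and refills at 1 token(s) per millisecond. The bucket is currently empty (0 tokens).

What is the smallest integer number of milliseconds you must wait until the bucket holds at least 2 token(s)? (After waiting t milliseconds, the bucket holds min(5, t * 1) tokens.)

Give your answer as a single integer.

Answer: 2

Derivation:
Need t * 1 >= 2, so t >= 2/1.
Smallest integer t = ceil(2/1) = 2.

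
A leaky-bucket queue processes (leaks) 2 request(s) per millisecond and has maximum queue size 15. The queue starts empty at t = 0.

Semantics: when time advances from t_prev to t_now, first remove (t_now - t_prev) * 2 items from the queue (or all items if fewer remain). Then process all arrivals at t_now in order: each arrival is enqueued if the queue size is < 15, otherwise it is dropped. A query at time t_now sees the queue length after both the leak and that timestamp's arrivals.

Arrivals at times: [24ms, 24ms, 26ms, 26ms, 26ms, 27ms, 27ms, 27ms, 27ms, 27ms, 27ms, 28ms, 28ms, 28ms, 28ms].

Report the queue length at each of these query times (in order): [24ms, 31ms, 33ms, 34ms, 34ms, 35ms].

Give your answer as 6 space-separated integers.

Queue lengths at query times:
  query t=24ms: backlog = 2
  query t=31ms: backlog = 3
  query t=33ms: backlog = 0
  query t=34ms: backlog = 0
  query t=34ms: backlog = 0
  query t=35ms: backlog = 0

Answer: 2 3 0 0 0 0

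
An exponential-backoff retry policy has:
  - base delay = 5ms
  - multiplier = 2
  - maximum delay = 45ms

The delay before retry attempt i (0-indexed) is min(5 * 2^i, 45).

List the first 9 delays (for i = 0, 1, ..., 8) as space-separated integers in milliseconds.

Computing each delay:
  i=0: min(5*2^0, 45) = 5
  i=1: min(5*2^1, 45) = 10
  i=2: min(5*2^2, 45) = 20
  i=3: min(5*2^3, 45) = 40
  i=4: min(5*2^4, 45) = 45
  i=5: min(5*2^5, 45) = 45
  i=6: min(5*2^6, 45) = 45
  i=7: min(5*2^7, 45) = 45
  i=8: min(5*2^8, 45) = 45

Answer: 5 10 20 40 45 45 45 45 45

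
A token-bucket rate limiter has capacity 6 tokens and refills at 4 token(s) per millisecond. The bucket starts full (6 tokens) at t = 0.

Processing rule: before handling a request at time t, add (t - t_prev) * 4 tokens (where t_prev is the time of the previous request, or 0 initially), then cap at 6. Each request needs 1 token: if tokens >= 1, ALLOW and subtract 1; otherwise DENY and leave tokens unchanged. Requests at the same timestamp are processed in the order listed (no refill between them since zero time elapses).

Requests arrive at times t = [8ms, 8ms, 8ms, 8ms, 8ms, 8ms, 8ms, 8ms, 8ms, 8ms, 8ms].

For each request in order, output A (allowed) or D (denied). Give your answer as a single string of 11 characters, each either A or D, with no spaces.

Answer: AAAAAADDDDD

Derivation:
Simulating step by step:
  req#1 t=8ms: ALLOW
  req#2 t=8ms: ALLOW
  req#3 t=8ms: ALLOW
  req#4 t=8ms: ALLOW
  req#5 t=8ms: ALLOW
  req#6 t=8ms: ALLOW
  req#7 t=8ms: DENY
  req#8 t=8ms: DENY
  req#9 t=8ms: DENY
  req#10 t=8ms: DENY
  req#11 t=8ms: DENY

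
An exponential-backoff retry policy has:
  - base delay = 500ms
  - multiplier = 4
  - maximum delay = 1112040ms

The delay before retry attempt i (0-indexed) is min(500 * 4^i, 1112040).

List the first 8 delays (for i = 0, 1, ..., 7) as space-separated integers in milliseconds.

Computing each delay:
  i=0: min(500*4^0, 1112040) = 500
  i=1: min(500*4^1, 1112040) = 2000
  i=2: min(500*4^2, 1112040) = 8000
  i=3: min(500*4^3, 1112040) = 32000
  i=4: min(500*4^4, 1112040) = 128000
  i=5: min(500*4^5, 1112040) = 512000
  i=6: min(500*4^6, 1112040) = 1112040
  i=7: min(500*4^7, 1112040) = 1112040

Answer: 500 2000 8000 32000 128000 512000 1112040 1112040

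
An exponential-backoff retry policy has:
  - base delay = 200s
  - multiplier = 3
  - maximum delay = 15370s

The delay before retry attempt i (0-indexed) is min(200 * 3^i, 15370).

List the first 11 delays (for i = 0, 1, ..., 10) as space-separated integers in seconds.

Computing each delay:
  i=0: min(200*3^0, 15370) = 200
  i=1: min(200*3^1, 15370) = 600
  i=2: min(200*3^2, 15370) = 1800
  i=3: min(200*3^3, 15370) = 5400
  i=4: min(200*3^4, 15370) = 15370
  i=5: min(200*3^5, 15370) = 15370
  i=6: min(200*3^6, 15370) = 15370
  i=7: min(200*3^7, 15370) = 15370
  i=8: min(200*3^8, 15370) = 15370
  i=9: min(200*3^9, 15370) = 15370
  i=10: min(200*3^10, 15370) = 15370

Answer: 200 600 1800 5400 15370 15370 15370 15370 15370 15370 15370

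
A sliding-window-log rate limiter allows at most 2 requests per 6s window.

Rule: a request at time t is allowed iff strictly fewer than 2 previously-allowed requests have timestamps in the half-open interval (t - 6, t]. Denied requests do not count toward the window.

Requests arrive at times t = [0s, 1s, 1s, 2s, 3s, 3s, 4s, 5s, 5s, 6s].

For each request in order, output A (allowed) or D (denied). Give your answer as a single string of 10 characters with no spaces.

Tracking allowed requests in the window:
  req#1 t=0s: ALLOW
  req#2 t=1s: ALLOW
  req#3 t=1s: DENY
  req#4 t=2s: DENY
  req#5 t=3s: DENY
  req#6 t=3s: DENY
  req#7 t=4s: DENY
  req#8 t=5s: DENY
  req#9 t=5s: DENY
  req#10 t=6s: ALLOW

Answer: AADDDDDDDA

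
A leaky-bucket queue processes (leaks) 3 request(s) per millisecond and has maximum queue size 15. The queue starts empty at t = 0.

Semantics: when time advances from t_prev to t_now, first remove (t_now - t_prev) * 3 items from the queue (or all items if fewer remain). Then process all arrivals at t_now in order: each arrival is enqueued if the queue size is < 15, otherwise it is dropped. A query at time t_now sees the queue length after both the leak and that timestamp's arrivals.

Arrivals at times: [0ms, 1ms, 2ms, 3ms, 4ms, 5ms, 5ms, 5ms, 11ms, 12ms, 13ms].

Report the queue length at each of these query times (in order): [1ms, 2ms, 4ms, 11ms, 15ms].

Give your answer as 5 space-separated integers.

Answer: 1 1 1 1 0

Derivation:
Queue lengths at query times:
  query t=1ms: backlog = 1
  query t=2ms: backlog = 1
  query t=4ms: backlog = 1
  query t=11ms: backlog = 1
  query t=15ms: backlog = 0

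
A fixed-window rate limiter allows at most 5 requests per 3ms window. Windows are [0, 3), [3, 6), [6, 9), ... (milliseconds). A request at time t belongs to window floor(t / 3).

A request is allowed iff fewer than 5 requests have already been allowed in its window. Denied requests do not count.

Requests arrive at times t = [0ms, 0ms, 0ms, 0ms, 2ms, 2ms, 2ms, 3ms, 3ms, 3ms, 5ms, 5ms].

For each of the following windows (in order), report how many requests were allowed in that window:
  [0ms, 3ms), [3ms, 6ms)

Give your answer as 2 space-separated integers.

Processing requests:
  req#1 t=0ms (window 0): ALLOW
  req#2 t=0ms (window 0): ALLOW
  req#3 t=0ms (window 0): ALLOW
  req#4 t=0ms (window 0): ALLOW
  req#5 t=2ms (window 0): ALLOW
  req#6 t=2ms (window 0): DENY
  req#7 t=2ms (window 0): DENY
  req#8 t=3ms (window 1): ALLOW
  req#9 t=3ms (window 1): ALLOW
  req#10 t=3ms (window 1): ALLOW
  req#11 t=5ms (window 1): ALLOW
  req#12 t=5ms (window 1): ALLOW

Allowed counts by window: 5 5

Answer: 5 5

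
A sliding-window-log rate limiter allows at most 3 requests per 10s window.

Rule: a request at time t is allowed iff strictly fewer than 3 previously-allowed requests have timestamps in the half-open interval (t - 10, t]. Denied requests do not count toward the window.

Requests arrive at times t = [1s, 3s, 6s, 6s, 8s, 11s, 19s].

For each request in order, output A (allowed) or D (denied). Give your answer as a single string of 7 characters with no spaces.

Answer: AAADDAA

Derivation:
Tracking allowed requests in the window:
  req#1 t=1s: ALLOW
  req#2 t=3s: ALLOW
  req#3 t=6s: ALLOW
  req#4 t=6s: DENY
  req#5 t=8s: DENY
  req#6 t=11s: ALLOW
  req#7 t=19s: ALLOW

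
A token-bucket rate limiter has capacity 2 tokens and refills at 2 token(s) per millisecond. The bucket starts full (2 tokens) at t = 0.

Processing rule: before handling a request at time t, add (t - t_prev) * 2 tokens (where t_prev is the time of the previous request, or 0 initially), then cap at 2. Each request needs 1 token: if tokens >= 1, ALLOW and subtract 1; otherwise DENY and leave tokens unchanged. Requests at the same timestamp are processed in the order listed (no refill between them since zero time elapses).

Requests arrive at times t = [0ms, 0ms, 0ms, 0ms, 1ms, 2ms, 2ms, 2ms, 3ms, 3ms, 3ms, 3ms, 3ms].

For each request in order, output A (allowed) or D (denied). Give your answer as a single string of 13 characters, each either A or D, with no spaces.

Answer: AADDAAADAADDD

Derivation:
Simulating step by step:
  req#1 t=0ms: ALLOW
  req#2 t=0ms: ALLOW
  req#3 t=0ms: DENY
  req#4 t=0ms: DENY
  req#5 t=1ms: ALLOW
  req#6 t=2ms: ALLOW
  req#7 t=2ms: ALLOW
  req#8 t=2ms: DENY
  req#9 t=3ms: ALLOW
  req#10 t=3ms: ALLOW
  req#11 t=3ms: DENY
  req#12 t=3ms: DENY
  req#13 t=3ms: DENY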